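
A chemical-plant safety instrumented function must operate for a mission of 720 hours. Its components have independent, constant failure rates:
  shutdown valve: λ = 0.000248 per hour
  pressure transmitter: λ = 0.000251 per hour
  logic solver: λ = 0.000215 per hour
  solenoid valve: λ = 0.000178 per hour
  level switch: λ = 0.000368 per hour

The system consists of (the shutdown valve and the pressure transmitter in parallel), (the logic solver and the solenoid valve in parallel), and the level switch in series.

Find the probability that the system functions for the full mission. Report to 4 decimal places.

R(shutdown valve) = exp(−0.000248 × 720) = 0.836474
R(pressure transmitter) = exp(−0.000251 × 720) = 0.834669
R(logic solver) = exp(−0.000215 × 720) = 0.856586
R(solenoid valve) = exp(−0.000178 × 720) = 0.879713
R(level switch) = exp(−0.000368 × 720) = 0.767237
Parallel (shutdown valve and pressure transmitter): 1 − (1 − 0.836474)(1 − 0.834669) = 0.972964
Parallel (logic solver and solenoid valve): 1 − (1 − 0.856586)(1 − 0.879713) = 0.982749
Series ([0.972964], [0.982749], and level switch): 0.972964 × 0.982749 × 0.767237 = 0.7336

0.7336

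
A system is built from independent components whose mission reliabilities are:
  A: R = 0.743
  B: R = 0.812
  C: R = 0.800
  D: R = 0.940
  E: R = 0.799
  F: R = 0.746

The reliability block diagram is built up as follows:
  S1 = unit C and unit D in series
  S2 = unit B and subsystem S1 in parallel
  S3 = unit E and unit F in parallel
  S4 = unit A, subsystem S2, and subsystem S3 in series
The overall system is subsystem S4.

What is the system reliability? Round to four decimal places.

0.6722

Series (C and D): 0.800000 × 0.940000 = 0.752000
Parallel (B and [0.752000]): 1 − (1 − 0.812000)(1 − 0.752000) = 0.953376
Parallel (E and F): 1 − (1 − 0.799000)(1 − 0.746000) = 0.948946
Series (A, [0.953376], and [0.948946]): 0.743000 × 0.953376 × 0.948946 = 0.6722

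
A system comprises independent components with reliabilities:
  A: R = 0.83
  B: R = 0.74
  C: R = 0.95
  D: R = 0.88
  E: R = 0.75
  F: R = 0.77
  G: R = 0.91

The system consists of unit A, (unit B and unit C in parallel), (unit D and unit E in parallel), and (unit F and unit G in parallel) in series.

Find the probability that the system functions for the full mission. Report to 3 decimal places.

0.778

Parallel (B and C): 1 − (1 − 0.74000)(1 − 0.95000) = 0.98700
Parallel (D and E): 1 − (1 − 0.88000)(1 − 0.75000) = 0.97000
Parallel (F and G): 1 − (1 − 0.77000)(1 − 0.91000) = 0.97930
Series (A, [0.98700], [0.97000], and [0.97930]): 0.83000 × 0.98700 × 0.97000 × 0.97930 = 0.778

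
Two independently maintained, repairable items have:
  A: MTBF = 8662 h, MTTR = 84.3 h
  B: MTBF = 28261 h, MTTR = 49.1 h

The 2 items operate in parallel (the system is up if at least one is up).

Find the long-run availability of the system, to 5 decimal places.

0.99998

A(A) = MTBF/(MTBF+MTTR) = 8662/(8662+84.3) = 0.990362
A(B) = MTBF/(MTBF+MTTR) = 28261/(28261+49.1) = 0.998266
Parallel availability: 1 − (1 − 0.990362)(1 − 0.998266) = 0.99998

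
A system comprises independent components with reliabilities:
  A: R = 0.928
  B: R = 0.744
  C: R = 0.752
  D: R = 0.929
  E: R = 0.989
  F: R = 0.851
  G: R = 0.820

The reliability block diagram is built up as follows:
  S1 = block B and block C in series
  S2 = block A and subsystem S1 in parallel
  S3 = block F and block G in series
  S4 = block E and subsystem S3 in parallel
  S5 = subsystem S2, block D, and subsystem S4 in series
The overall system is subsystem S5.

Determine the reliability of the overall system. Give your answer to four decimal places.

Series (B and C): 0.744000 × 0.752000 = 0.559488
Parallel (A and [0.559488]): 1 − (1 − 0.928000)(1 − 0.559488) = 0.968283
Series (F and G): 0.851000 × 0.820000 = 0.697820
Parallel (E and [0.697820]): 1 − (1 − 0.989000)(1 − 0.697820) = 0.996676
Series ([0.968283], D, and [0.996676]): 0.968283 × 0.929000 × 0.996676 = 0.8965

0.8965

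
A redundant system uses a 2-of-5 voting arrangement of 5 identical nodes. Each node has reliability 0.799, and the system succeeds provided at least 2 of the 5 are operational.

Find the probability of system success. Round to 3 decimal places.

0.993

R = Σ_{i=2}^{5} C(5,i) p^i (1−p)^{5−i} with p = 0.799
C(5,2)·0.799^2·0.201^3 = 0.05184
C(5,3)·0.799^3·0.201^2 = 0.20608
C(5,4)·0.799^4·0.201^1 = 0.40959
C(5,5)·0.799^5·0.201^0 = 0.32564
Sum = 0.993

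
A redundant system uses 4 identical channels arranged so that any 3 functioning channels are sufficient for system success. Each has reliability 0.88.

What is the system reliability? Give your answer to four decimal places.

0.9268

R = Σ_{i=3}^{4} C(4,i) p^i (1−p)^{4−i} with p = 0.88
C(4,3)·0.88^3·0.12^1 = 0.327107
C(4,4)·0.88^4·0.12^0 = 0.599695
Sum = 0.9268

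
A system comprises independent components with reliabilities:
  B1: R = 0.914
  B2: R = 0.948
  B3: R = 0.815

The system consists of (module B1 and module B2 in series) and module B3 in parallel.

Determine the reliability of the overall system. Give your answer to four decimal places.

0.9753

Series (B1 and B2): 0.914000 × 0.948000 = 0.866472
Parallel ([0.866472] and B3): 1 − (1 − 0.866472)(1 − 0.815000) = 0.9753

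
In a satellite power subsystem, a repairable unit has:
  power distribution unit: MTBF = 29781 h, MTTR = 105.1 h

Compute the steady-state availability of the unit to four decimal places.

A(power distribution unit) = MTBF/(MTBF+MTTR) = 29781/(29781+105.1) = 0.9965

0.9965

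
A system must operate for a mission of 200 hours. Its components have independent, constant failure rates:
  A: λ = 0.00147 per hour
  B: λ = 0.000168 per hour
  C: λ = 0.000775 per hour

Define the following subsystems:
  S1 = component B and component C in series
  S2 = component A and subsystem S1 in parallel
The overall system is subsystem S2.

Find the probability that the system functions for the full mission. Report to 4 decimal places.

R(A) = exp(−0.00147 × 200) = 0.745276
R(B) = exp(−0.000168 × 200) = 0.966958
R(C) = exp(−0.000775 × 200) = 0.856415
Series (B and C): 0.966958 × 0.856415 = 0.828117
Parallel (A and [0.828117]): 1 − (1 − 0.745276)(1 − 0.828117) = 0.9562

0.9562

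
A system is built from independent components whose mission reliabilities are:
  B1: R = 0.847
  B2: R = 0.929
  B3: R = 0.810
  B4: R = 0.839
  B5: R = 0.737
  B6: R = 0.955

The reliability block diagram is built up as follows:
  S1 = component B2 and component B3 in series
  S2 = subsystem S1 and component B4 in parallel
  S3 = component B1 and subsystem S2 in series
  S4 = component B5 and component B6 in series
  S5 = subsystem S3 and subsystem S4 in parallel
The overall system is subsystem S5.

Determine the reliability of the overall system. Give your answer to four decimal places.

Series (B2 and B3): 0.929000 × 0.810000 = 0.752490
Parallel ([0.752490] and B4): 1 − (1 − 0.752490)(1 − 0.839000) = 0.960151
Series (B1 and [0.960151]): 0.847000 × 0.960151 = 0.813248
Series (B5 and B6): 0.737000 × 0.955000 = 0.703835
Parallel ([0.813248] and [0.703835]): 1 − (1 − 0.813248)(1 − 0.703835) = 0.9447

0.9447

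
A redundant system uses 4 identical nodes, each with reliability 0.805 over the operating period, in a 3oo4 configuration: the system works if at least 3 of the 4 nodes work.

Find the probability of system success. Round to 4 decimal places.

0.8268

R = Σ_{i=3}^{4} C(4,i) p^i (1−p)^{4−i} with p = 0.805
C(4,3)·0.805^3·0.195^1 = 0.406895
C(4,4)·0.805^4·0.195^0 = 0.419936
Sum = 0.8268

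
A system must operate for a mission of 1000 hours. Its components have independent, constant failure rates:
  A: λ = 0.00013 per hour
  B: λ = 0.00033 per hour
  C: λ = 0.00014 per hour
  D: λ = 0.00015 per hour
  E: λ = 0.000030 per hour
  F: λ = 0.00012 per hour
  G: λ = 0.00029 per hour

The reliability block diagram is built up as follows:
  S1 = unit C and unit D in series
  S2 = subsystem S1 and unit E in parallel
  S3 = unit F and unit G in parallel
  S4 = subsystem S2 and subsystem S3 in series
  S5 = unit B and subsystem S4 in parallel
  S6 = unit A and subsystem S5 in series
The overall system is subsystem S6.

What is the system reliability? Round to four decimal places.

0.8693

R(A) = exp(−0.00013 × 1000) = 0.878095
R(B) = exp(−0.00033 × 1000) = 0.718924
R(C) = exp(−0.00014 × 1000) = 0.869358
R(D) = exp(−0.00015 × 1000) = 0.860708
R(E) = exp(−0.000030 × 1000) = 0.970446
R(F) = exp(−0.00012 × 1000) = 0.886920
R(G) = exp(−0.00029 × 1000) = 0.748264
Series (C and D): 0.869358 × 0.860708 = 0.748263
Parallel ([0.748263] and E): 1 − (1 − 0.748263)(1 − 0.970446) = 0.992560
Parallel (F and G): 1 − (1 − 0.886920)(1 − 0.748264) = 0.971534
Series ([0.992560] and [0.971534]): 0.992560 × 0.971534 = 0.964306
Parallel (B and [0.964306]): 1 − (1 − 0.718924)(1 − 0.964306) = 0.989967
Series (A and [0.989967]): 0.878095 × 0.989967 = 0.8693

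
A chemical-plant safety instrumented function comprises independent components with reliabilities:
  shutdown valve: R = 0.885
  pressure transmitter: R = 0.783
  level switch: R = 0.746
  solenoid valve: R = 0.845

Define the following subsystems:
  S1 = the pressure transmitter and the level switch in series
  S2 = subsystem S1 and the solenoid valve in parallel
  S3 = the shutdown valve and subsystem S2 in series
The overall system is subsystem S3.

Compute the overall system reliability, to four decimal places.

0.8280

Series (pressure transmitter and level switch): 0.783000 × 0.746000 = 0.584118
Parallel ([0.584118] and solenoid valve): 1 − (1 − 0.584118)(1 − 0.845000) = 0.935538
Series (shutdown valve and [0.935538]): 0.885000 × 0.935538 = 0.8280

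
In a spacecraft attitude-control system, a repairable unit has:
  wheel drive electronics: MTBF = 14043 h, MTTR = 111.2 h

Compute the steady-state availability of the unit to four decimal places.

0.9921

A(wheel drive electronics) = MTBF/(MTBF+MTTR) = 14043/(14043+111.2) = 0.9921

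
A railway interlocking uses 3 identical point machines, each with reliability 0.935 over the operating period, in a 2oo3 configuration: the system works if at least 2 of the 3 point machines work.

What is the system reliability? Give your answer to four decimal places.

R = Σ_{i=2}^{3} C(3,i) p^i (1−p)^{3−i} with p = 0.935
C(3,2)·0.935^2·0.065^1 = 0.170474
C(3,3)·0.935^3·0.065^0 = 0.817400
Sum = 0.9879

0.9879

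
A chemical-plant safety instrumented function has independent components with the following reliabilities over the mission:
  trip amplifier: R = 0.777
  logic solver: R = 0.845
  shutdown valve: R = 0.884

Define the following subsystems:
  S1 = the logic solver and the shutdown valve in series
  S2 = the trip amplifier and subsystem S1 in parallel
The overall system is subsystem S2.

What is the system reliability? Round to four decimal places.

0.9436

Series (logic solver and shutdown valve): 0.845000 × 0.884000 = 0.746980
Parallel (trip amplifier and [0.746980]): 1 − (1 − 0.777000)(1 − 0.746980) = 0.9436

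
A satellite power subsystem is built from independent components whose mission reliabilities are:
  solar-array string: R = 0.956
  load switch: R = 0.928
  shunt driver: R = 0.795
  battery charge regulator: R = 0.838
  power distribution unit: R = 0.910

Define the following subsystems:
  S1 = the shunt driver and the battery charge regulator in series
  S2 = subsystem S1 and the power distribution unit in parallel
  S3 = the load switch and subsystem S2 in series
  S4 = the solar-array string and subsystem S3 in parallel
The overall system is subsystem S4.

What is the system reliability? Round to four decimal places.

Series (shunt driver and battery charge regulator): 0.795000 × 0.838000 = 0.666210
Parallel ([0.666210] and power distribution unit): 1 − (1 − 0.666210)(1 − 0.910000) = 0.969959
Series (load switch and [0.969959]): 0.928000 × 0.969959 = 0.900122
Parallel (solar-array string and [0.900122]): 1 − (1 − 0.956000)(1 − 0.900122) = 0.9956

0.9956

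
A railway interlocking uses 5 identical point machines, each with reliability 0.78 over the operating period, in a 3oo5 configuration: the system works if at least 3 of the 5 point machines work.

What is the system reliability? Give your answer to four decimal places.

0.9256

R = Σ_{i=3}^{5} C(5,i) p^i (1−p)^{5−i} with p = 0.78
C(5,3)·0.78^3·0.22^2 = 0.229683
C(5,4)·0.78^4·0.22^1 = 0.407166
C(5,5)·0.78^5·0.22^0 = 0.288717
Sum = 0.9256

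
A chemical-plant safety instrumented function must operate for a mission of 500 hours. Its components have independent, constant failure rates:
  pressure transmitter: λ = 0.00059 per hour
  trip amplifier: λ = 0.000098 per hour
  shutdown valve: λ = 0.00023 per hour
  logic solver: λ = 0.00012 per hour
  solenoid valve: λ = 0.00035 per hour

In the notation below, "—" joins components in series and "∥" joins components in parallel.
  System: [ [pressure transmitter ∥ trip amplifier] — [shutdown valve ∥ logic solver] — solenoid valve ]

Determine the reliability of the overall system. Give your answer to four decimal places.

0.8240

R(pressure transmitter) = exp(−0.00059 × 500) = 0.744532
R(trip amplifier) = exp(−0.000098 × 500) = 0.952181
R(shutdown valve) = exp(−0.00023 × 500) = 0.891366
R(logic solver) = exp(−0.00012 × 500) = 0.941765
R(solenoid valve) = exp(−0.00035 × 500) = 0.839457
Parallel (pressure transmitter and trip amplifier): 1 − (1 − 0.744532)(1 − 0.952181) = 0.987784
Parallel (shutdown valve and logic solver): 1 − (1 − 0.891366)(1 − 0.941765) = 0.993674
Series ([0.987784], [0.993674], and solenoid valve): 0.987784 × 0.993674 × 0.839457 = 0.8240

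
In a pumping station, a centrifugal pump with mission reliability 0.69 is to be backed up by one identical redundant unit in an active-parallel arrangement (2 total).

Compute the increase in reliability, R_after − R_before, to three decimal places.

0.214

R_before = 0.69
R_after = 1 − (1 − 0.69)^2 = 0.904
ΔR = 0.904 − 0.69 = 0.214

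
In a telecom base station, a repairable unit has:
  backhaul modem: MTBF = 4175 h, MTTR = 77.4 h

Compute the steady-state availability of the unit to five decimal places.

0.98180

A(backhaul modem) = MTBF/(MTBF+MTTR) = 4175/(4175+77.4) = 0.98180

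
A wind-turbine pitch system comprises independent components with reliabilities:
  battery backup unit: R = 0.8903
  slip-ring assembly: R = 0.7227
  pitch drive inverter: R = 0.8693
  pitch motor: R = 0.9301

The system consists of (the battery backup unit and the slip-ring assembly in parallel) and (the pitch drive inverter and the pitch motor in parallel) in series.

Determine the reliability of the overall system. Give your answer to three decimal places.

0.961

Parallel (battery backup unit and slip-ring assembly): 1 − (1 − 0.89030)(1 − 0.72270) = 0.96958
Parallel (pitch drive inverter and pitch motor): 1 − (1 − 0.86930)(1 − 0.93010) = 0.99086
Series ([0.96958] and [0.99086]): 0.96958 × 0.99086 = 0.961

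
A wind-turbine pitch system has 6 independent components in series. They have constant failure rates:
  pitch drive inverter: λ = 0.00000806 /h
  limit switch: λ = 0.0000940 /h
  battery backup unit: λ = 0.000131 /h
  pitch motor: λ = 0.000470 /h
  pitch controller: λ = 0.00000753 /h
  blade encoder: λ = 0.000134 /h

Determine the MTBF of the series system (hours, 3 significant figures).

1180

Series of exponential components: λ_sys = Σ λ_i
λ_sys = 0.00000806 + 0.0000940 + 0.000131 + 0.000470 + 0.00000753 + 0.000134 = 8.4459e-04 /h
MTBF = 1 / λ_sys = 1180 h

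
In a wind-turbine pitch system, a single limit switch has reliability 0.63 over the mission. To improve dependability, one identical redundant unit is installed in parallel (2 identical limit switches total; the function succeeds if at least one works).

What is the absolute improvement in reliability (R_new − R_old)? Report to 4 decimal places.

R_before = 0.63
R_after = 1 − (1 − 0.63)^2 = 0.8631
ΔR = 0.8631 − 0.63 = 0.2331

0.2331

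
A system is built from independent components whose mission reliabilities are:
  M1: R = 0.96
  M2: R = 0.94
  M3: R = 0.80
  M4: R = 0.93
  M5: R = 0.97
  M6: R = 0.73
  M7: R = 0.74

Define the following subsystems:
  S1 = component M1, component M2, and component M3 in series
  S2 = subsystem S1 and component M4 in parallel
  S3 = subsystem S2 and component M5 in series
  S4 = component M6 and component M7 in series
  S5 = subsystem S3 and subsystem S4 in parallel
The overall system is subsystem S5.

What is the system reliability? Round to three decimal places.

0.978

Series (M1, M2, and M3): 0.96000 × 0.94000 × 0.80000 = 0.72192
Parallel ([0.72192] and M4): 1 − (1 − 0.72192)(1 − 0.93000) = 0.98053
Series ([0.98053] and M5): 0.98053 × 0.97000 = 0.95111
Series (M6 and M7): 0.73000 × 0.74000 = 0.54020
Parallel ([0.95111] and [0.54020]): 1 − (1 − 0.95111)(1 − 0.54020) = 0.978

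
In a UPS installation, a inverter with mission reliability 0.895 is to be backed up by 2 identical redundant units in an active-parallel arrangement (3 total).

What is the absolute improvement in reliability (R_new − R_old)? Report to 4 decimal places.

R_before = 0.895
R_after = 1 − (1 − 0.895)^3 = 0.9988
ΔR = 0.9988 − 0.895 = 0.1038

0.1038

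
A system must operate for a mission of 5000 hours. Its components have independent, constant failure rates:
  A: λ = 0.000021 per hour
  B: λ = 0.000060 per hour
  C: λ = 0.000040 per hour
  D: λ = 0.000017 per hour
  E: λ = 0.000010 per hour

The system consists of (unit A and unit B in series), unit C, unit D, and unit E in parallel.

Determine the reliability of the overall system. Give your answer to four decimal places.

R(A) = exp(−0.000021 × 5000) = 0.900325
R(B) = exp(−0.000060 × 5000) = 0.740818
R(C) = exp(−0.000040 × 5000) = 0.818731
R(D) = exp(−0.000017 × 5000) = 0.918512
R(E) = exp(−0.000010 × 5000) = 0.951229
Series (A and B): 0.900325 × 0.740818 = 0.666977
Parallel ([0.666977], C, D, and E): 1 − (1 − 0.666977)(1 − 0.818731)(1 − 0.918512)(1 − 0.951229) = 0.9998

0.9998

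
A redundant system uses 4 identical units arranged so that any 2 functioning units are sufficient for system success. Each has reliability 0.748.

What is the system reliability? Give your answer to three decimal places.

0.948

R = Σ_{i=2}^{4} C(4,i) p^i (1−p)^{4−i} with p = 0.748
C(4,2)·0.748^2·0.252^2 = 0.21318
C(4,3)·0.748^3·0.252^1 = 0.42186
C(4,4)·0.748^4·0.252^0 = 0.31304
Sum = 0.948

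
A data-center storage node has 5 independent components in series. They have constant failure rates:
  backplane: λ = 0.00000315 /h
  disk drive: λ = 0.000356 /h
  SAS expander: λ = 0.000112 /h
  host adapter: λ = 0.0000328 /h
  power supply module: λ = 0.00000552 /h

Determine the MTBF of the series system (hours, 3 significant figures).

1960

Series of exponential components: λ_sys = Σ λ_i
λ_sys = 0.00000315 + 0.000356 + 0.000112 + 0.0000328 + 0.00000552 = 5.0947e-04 /h
MTBF = 1 / λ_sys = 1960 h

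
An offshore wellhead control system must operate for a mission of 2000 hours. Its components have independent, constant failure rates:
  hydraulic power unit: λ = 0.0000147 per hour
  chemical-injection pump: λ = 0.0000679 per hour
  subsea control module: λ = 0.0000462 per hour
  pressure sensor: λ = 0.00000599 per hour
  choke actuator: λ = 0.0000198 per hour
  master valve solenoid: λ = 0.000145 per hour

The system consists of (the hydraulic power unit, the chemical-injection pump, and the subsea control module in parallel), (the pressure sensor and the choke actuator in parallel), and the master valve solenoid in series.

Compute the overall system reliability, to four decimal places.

0.7477

R(hydraulic power unit) = exp(−0.0000147 × 2000) = 0.971028
R(chemical-injection pump) = exp(−0.0000679 × 2000) = 0.873017
R(subsea control module) = exp(−0.0000462 × 2000) = 0.911740
R(pressure sensor) = exp(−0.00000599 × 2000) = 0.988091
R(choke actuator) = exp(−0.0000198 × 2000) = 0.961174
R(master valve solenoid) = exp(−0.000145 × 2000) = 0.748264
Parallel (hydraulic power unit, chemical-injection pump, and subsea control module): 1 − (1 − 0.971028)(1 − 0.873017)(1 − 0.911740) = 0.999675
Parallel (pressure sensor and choke actuator): 1 − (1 − 0.988091)(1 − 0.961174) = 0.999538
Series ([0.999675], [0.999538], and master valve solenoid): 0.999675 × 0.999538 × 0.748264 = 0.7477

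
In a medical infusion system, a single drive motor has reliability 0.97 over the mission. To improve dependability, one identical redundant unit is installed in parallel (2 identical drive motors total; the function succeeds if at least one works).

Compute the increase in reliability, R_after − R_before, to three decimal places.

R_before = 0.97
R_after = 1 − (1 − 0.97)^2 = 0.999
ΔR = 0.999 − 0.97 = 0.029

0.029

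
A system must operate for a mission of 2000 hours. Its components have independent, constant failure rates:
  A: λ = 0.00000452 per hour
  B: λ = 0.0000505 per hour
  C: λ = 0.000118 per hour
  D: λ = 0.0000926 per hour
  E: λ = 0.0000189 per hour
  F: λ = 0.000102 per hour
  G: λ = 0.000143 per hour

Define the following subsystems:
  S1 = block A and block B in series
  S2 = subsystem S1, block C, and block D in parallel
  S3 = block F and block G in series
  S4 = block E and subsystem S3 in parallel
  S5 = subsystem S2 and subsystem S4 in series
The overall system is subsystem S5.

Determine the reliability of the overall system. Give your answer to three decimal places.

R(A) = exp(−0.00000452 × 2000) = 0.99100
R(B) = exp(−0.0000505 × 2000) = 0.90393
R(C) = exp(−0.000118 × 2000) = 0.78978
R(D) = exp(−0.0000926 × 2000) = 0.83094
R(E) = exp(−0.0000189 × 2000) = 0.96291
R(F) = exp(−0.000102 × 2000) = 0.81546
R(G) = exp(−0.000143 × 2000) = 0.75126
Series (A and B): 0.99100 × 0.90393 = 0.89579
Parallel ([0.89579], C, and D): 1 − (1 − 0.89579)(1 − 0.78978)(1 − 0.83094) = 0.99630
Series (F and G): 0.81546 × 0.75126 = 0.61262
Parallel (E and [0.61262]): 1 − (1 − 0.96291)(1 − 0.61262) = 0.98563
Series ([0.99630] and [0.98563]): 0.99630 × 0.98563 = 0.982

0.982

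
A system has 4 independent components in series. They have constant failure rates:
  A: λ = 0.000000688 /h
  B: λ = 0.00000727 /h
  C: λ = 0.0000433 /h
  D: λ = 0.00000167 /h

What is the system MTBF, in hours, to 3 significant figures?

18900

Series of exponential components: λ_sys = Σ λ_i
λ_sys = 0.000000688 + 0.00000727 + 0.0000433 + 0.00000167 = 5.2928e-05 /h
MTBF = 1 / λ_sys = 18900 h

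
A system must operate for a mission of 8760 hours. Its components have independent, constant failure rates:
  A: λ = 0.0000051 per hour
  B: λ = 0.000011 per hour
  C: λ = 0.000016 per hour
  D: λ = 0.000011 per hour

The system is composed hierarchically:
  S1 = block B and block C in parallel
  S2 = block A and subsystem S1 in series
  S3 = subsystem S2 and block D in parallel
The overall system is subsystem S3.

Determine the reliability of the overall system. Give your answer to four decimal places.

R(A) = exp(−0.0000051 × 8760) = 0.956307
R(B) = exp(−0.000011 × 8760) = 0.908137
R(C) = exp(−0.000016 × 8760) = 0.869219
R(D) = exp(−0.000011 × 8760) = 0.908137
Parallel (B and C): 1 − (1 − 0.908137)(1 − 0.869219) = 0.987986
Series (A and [0.987986]): 0.956307 × 0.987986 = 0.944818
Parallel ([0.944818] and D): 1 − (1 − 0.944818)(1 − 0.908137) = 0.9949

0.9949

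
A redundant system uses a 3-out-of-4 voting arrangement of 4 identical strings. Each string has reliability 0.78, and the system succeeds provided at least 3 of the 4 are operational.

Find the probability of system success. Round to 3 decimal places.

R = Σ_{i=3}^{4} C(4,i) p^i (1−p)^{4−i} with p = 0.78
C(4,3)·0.78^3·0.22^1 = 0.41761
C(4,4)·0.78^4·0.22^0 = 0.37015
Sum = 0.788

0.788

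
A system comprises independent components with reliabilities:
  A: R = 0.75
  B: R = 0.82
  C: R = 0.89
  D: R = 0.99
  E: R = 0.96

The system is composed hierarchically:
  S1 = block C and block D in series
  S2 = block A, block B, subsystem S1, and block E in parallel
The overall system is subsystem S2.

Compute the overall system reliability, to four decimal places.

Series (C and D): 0.890000 × 0.990000 = 0.881100
Parallel (A, B, [0.881100], and E): 1 − (1 − 0.750000)(1 − 0.820000)(1 − 0.881100)(1 − 0.960000) = 0.9998

0.9998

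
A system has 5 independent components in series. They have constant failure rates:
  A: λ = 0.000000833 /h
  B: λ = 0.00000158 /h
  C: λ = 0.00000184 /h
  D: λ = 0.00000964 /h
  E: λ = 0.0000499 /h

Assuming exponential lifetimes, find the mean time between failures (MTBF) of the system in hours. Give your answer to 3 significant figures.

Series of exponential components: λ_sys = Σ λ_i
λ_sys = 0.000000833 + 0.00000158 + 0.00000184 + 0.00000964 + 0.0000499 = 6.3793e-05 /h
MTBF = 1 / λ_sys = 15700 h

15700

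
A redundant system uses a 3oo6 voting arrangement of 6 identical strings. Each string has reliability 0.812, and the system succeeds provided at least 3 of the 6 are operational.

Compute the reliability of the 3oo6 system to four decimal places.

R = Σ_{i=3}^{6} C(6,i) p^i (1−p)^{6−i} with p = 0.812
C(6,3)·0.812^3·0.188^3 = 0.071149
C(6,4)·0.812^4·0.188^2 = 0.230479
C(6,5)·0.812^5·0.188^1 = 0.398189
C(6,6)·0.812^6·0.188^0 = 0.286640
Sum = 0.9865

0.9865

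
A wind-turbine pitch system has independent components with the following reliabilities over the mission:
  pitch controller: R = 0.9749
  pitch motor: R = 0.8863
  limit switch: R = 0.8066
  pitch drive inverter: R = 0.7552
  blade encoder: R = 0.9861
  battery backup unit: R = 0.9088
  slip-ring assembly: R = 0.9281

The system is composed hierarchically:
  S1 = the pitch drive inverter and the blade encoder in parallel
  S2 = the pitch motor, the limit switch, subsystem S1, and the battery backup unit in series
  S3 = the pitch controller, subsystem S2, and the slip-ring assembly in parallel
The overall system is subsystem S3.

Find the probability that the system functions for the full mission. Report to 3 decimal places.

Parallel (pitch drive inverter and blade encoder): 1 − (1 − 0.75520)(1 − 0.98610) = 0.99660
Series (pitch motor, limit switch, [0.99660], and battery backup unit): 0.88630 × 0.80660 × 0.99660 × 0.90880 = 0.64748
Parallel (pitch controller, [0.64748], and slip-ring assembly): 1 − (1 − 0.97490)(1 − 0.64748)(1 − 0.92810) = 0.999

0.999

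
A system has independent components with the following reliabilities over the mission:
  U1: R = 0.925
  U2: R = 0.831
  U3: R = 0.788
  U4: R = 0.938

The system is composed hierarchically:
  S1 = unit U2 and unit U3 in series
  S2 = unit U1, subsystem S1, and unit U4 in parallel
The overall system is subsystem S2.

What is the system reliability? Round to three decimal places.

0.998

Series (U2 and U3): 0.83100 × 0.78800 = 0.65483
Parallel (U1, [0.65483], and U4): 1 − (1 − 0.92500)(1 − 0.65483)(1 − 0.93800) = 0.998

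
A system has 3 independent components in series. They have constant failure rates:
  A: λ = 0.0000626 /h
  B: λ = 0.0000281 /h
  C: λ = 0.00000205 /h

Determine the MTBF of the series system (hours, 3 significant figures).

10800

Series of exponential components: λ_sys = Σ λ_i
λ_sys = 0.0000626 + 0.0000281 + 0.00000205 = 9.2750e-05 /h
MTBF = 1 / λ_sys = 10800 h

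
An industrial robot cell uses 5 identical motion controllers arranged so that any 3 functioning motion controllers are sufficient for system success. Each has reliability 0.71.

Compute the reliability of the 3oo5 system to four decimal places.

R = Σ_{i=3}^{5} C(5,i) p^i (1−p)^{5−i} with p = 0.71
C(5,3)·0.71^3·0.29^2 = 0.301003
C(5,4)·0.71^4·0.29^1 = 0.368469
C(5,5)·0.71^5·0.29^0 = 0.180423
Sum = 0.8499

0.8499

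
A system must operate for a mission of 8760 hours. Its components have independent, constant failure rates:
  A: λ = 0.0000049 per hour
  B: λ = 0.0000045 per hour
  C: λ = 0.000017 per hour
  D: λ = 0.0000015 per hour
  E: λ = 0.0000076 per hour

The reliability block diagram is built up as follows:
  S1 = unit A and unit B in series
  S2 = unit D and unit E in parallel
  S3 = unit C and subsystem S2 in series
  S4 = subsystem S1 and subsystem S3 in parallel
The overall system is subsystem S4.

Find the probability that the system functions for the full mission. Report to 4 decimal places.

0.9890

R(A) = exp(−0.0000049 × 8760) = 0.957984
R(B) = exp(−0.0000045 × 8760) = 0.961347
R(C) = exp(−0.000017 × 8760) = 0.861638
R(D) = exp(−0.0000015 × 8760) = 0.986946
R(E) = exp(−0.0000076 × 8760) = 0.935592
Series (A and B): 0.957984 × 0.961347 = 0.920955
Parallel (D and E): 1 − (1 − 0.986946)(1 − 0.935592) = 0.999159
Series (C and [0.999159]): 0.861638 × 0.999159 = 0.860913
Parallel ([0.920955] and [0.860913]): 1 − (1 − 0.920955)(1 − 0.860913) = 0.9890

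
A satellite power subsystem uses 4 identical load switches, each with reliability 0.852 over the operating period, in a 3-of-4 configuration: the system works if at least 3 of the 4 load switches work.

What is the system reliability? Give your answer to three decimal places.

R = Σ_{i=3}^{4} C(4,i) p^i (1−p)^{4−i} with p = 0.852
C(4,3)·0.852^3·0.148^1 = 0.36613
C(4,4)·0.852^4·0.148^0 = 0.52694
Sum = 0.893

0.893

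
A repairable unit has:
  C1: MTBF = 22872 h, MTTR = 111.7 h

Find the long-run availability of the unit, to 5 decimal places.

0.99514

A(C1) = MTBF/(MTBF+MTTR) = 22872/(22872+111.7) = 0.99514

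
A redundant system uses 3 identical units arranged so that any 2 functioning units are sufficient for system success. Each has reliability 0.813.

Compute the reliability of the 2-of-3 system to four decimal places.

R = Σ_{i=2}^{3} C(3,i) p^i (1−p)^{3−i} with p = 0.813
C(3,2)·0.813^2·0.187^1 = 0.370804
C(3,3)·0.813^3·0.187^0 = 0.537368
Sum = 0.9082

0.9082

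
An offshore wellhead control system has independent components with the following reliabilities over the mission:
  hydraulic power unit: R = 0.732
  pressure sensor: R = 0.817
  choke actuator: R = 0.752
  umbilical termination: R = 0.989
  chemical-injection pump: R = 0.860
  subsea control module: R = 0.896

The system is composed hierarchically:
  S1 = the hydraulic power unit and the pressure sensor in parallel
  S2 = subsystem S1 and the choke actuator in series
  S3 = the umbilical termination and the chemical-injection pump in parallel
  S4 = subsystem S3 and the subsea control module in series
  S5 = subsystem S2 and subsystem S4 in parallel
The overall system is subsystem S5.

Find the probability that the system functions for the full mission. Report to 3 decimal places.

Parallel (hydraulic power unit and pressure sensor): 1 − (1 − 0.73200)(1 − 0.81700) = 0.95096
Series ([0.95096] and choke actuator): 0.95096 × 0.75200 = 0.71512
Parallel (umbilical termination and chemical-injection pump): 1 − (1 − 0.98900)(1 − 0.86000) = 0.99846
Series ([0.99846] and subsea control module): 0.99846 × 0.89600 = 0.89462
Parallel ([0.71512] and [0.89462]): 1 − (1 − 0.71512)(1 − 0.89462) = 0.970

0.970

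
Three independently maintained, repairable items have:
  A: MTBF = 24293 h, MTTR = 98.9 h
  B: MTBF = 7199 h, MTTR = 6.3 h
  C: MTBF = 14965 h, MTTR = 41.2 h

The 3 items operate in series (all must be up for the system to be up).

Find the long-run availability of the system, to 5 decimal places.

0.99234

A(A) = MTBF/(MTBF+MTTR) = 24293/(24293+98.9) = 0.995945
A(B) = MTBF/(MTBF+MTTR) = 7199/(7199+6.3) = 0.999126
A(C) = MTBF/(MTBF+MTTR) = 14965/(14965+41.2) = 0.997254
Series availability: 0.995945 × 0.999126 × 0.997254 = 0.99234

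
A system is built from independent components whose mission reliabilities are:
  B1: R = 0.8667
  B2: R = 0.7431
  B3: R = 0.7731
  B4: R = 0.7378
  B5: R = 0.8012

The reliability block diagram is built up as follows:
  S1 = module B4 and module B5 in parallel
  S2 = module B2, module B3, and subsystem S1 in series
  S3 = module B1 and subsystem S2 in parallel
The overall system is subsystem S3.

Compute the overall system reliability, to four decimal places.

0.9393

Parallel (B4 and B5): 1 − (1 − 0.737800)(1 − 0.801200) = 0.947875
Series (B2, B3, and [0.947875]): 0.743100 × 0.773100 × 0.947875 = 0.544545
Parallel (B1 and [0.544545]): 1 − (1 − 0.866700)(1 − 0.544545) = 0.9393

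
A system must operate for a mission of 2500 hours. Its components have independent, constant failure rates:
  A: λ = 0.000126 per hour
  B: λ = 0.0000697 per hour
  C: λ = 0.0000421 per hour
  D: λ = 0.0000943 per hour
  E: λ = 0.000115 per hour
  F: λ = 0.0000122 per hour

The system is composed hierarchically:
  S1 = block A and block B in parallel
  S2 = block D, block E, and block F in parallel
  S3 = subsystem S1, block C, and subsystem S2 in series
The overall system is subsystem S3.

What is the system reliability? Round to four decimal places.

R(A) = exp(−0.000126 × 2500) = 0.729789
R(B) = exp(−0.0000697 × 2500) = 0.840087
R(C) = exp(−0.0000421 × 2500) = 0.900099
R(D) = exp(−0.0000943 × 2500) = 0.789978
R(E) = exp(−0.000115 × 2500) = 0.750137
R(F) = exp(−0.0000122 × 2500) = 0.969960
Parallel (A and B): 1 − (1 − 0.729789)(1 − 0.840087) = 0.956790
Parallel (D, E, and F): 1 − (1 − 0.789978)(1 − 0.750137)(1 − 0.969960) = 0.998424
Series ([0.956790], C, and [0.998424]): 0.956790 × 0.900099 × 0.998424 = 0.8598

0.8598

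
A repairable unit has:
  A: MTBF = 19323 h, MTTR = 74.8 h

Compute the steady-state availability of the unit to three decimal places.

A(A) = MTBF/(MTBF+MTTR) = 19323/(19323+74.8) = 0.996

0.996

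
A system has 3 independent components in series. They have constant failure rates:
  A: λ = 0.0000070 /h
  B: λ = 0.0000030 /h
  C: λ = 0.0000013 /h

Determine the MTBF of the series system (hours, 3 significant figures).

Series of exponential components: λ_sys = Σ λ_i
λ_sys = 0.0000070 + 0.0000030 + 0.0000013 = 1.1300e-05 /h
MTBF = 1 / λ_sys = 88500 h

88500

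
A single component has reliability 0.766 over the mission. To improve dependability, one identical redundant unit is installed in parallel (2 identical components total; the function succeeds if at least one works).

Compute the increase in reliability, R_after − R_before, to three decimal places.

R_before = 0.766
R_after = 1 − (1 − 0.766)^2 = 0.945
ΔR = 0.945 − 0.766 = 0.179

0.179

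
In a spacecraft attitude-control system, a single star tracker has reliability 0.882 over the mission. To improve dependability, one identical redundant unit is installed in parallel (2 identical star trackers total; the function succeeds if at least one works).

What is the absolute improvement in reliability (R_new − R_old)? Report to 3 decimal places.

0.104

R_before = 0.882
R_after = 1 − (1 − 0.882)^2 = 0.986
ΔR = 0.986 − 0.882 = 0.104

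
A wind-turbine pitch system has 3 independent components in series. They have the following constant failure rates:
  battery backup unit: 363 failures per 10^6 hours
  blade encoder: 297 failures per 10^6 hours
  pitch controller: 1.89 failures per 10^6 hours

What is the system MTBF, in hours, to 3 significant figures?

Series of exponential components: λ_sys = Σ λ_i
λ_sys = 0.000363 + 0.000297 + 0.00000189 = 6.6189e-04 /h
MTBF = 1 / λ_sys = 1510 h

1510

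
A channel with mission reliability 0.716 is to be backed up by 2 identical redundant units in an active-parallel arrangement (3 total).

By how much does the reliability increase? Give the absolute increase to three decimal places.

R_before = 0.716
R_after = 1 − (1 − 0.716)^3 = 0.977
ΔR = 0.977 − 0.716 = 0.261

0.261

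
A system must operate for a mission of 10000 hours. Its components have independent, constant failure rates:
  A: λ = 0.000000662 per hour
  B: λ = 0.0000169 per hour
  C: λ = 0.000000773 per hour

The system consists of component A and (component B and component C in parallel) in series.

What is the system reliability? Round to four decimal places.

R(A) = exp(−0.000000662 × 10000) = 0.993402
R(B) = exp(−0.0000169 × 10000) = 0.844509
R(C) = exp(−0.000000773 × 10000) = 0.992300
Parallel (B and C): 1 − (1 − 0.844509)(1 − 0.992300) = 0.998803
Series (A and [0.998803]): 0.993402 × 0.998803 = 0.9922

0.9922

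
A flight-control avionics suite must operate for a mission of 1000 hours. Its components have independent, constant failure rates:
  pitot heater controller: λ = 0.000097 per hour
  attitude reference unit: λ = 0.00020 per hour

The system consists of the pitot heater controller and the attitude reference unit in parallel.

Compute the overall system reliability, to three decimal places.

0.983

R(pitot heater controller) = exp(−0.000097 × 1000) = 0.90756
R(attitude reference unit) = exp(−0.00020 × 1000) = 0.81873
Parallel (pitot heater controller and attitude reference unit): 1 − (1 − 0.90756)(1 − 0.81873) = 0.983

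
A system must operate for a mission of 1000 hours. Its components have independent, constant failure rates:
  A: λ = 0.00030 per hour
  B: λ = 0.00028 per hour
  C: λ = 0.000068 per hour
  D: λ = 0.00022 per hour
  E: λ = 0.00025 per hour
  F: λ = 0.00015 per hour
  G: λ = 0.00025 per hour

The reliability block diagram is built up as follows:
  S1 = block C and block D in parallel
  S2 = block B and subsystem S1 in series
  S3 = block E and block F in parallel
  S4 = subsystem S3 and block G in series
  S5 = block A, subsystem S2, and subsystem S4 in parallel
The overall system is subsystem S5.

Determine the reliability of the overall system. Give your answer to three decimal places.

R(A) = exp(−0.00030 × 1000) = 0.74082
R(B) = exp(−0.00028 × 1000) = 0.75578
R(C) = exp(−0.000068 × 1000) = 0.93426
R(D) = exp(−0.00022 × 1000) = 0.80252
R(E) = exp(−0.00025 × 1000) = 0.77880
R(F) = exp(−0.00015 × 1000) = 0.86071
R(G) = exp(−0.00025 × 1000) = 0.77880
Parallel (C and D): 1 − (1 − 0.93426)(1 − 0.80252) = 0.98702
Series (B and [0.98702]): 0.75578 × 0.98702 = 0.74597
Parallel (E and F): 1 − (1 − 0.77880)(1 − 0.86071) = 0.96919
Series ([0.96919] and G): 0.96919 × 0.77880 = 0.75481
Parallel (A, [0.74597], and [0.75481]): 1 − (1 − 0.74082)(1 − 0.74597)(1 − 0.75481) = 0.984

0.984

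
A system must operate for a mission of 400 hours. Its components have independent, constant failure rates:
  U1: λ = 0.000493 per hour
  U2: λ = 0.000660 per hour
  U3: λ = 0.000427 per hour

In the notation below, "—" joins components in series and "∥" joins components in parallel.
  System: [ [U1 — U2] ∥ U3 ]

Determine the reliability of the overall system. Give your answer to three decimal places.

R(U1) = exp(−0.000493 × 400) = 0.82103
R(U2) = exp(−0.000660 × 400) = 0.76797
R(U3) = exp(−0.000427 × 400) = 0.84299
Series (U1 and U2): 0.82103 × 0.76797 = 0.63053
Parallel ([0.63053] and U3): 1 − (1 − 0.63053)(1 − 0.84299) = 0.942

0.942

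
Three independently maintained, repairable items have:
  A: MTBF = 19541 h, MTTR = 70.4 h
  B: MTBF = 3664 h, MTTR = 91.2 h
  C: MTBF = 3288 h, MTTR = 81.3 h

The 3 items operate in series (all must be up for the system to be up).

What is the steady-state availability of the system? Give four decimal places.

A(A) = MTBF/(MTBF+MTTR) = 19541/(19541+70.4) = 0.996410
A(B) = MTBF/(MTBF+MTTR) = 3664/(3664+91.2) = 0.975714
A(C) = MTBF/(MTBF+MTTR) = 3288/(3288+81.3) = 0.975870
Series availability: 0.996410 × 0.975714 × 0.975870 = 0.9488

0.9488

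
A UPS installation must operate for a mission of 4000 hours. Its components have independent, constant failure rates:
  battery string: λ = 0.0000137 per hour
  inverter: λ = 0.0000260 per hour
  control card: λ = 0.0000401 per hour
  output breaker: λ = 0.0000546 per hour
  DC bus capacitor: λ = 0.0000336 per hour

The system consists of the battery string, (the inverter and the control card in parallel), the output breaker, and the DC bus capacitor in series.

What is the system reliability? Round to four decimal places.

R(battery string) = exp(−0.0000137 × 4000) = 0.946674
R(inverter) = exp(−0.0000260 × 4000) = 0.901225
R(control card) = exp(−0.0000401 × 4000) = 0.851803
R(output breaker) = exp(−0.0000546 × 4000) = 0.803804
R(DC bus capacitor) = exp(−0.0000336 × 4000) = 0.874240
Parallel (inverter and control card): 1 − (1 − 0.901225)(1 − 0.851803) = 0.985362
Series (battery string, [0.985362], output breaker, and DC bus capacitor): 0.946674 × 0.985362 × 0.803804 × 0.874240 = 0.6555

0.6555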